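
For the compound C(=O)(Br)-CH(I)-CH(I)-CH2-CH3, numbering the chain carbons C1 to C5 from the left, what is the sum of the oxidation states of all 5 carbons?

Bonds to more-electronegative neighbours contribute +1 each, bonds to H or metals contribute −1 each, and C–C bonds contribute 0. Tallying each carbon:
C1: 1C, 2O, 1Br → 0 + 2 + 1 = +3
C2: 2C, 1H, 1I → 0 − 1 + 1 = 0
C3: 2C, 1H, 1I → 0 − 1 + 1 = 0
C4: 2C, 2H → 0 − 2 = -2
C5: 1C, 3H → 0 − 3 = -3
Sum = +3 + 0 + 0 − 2 − 3 = -2.

-2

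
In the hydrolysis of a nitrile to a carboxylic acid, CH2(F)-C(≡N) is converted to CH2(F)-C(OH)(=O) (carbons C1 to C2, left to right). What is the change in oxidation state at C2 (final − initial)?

Before: C2 has 1 bond to C, 3 bonds to N → oxidation state +3.
After: C2 has 1 bond to C, 3 bonds to O → oxidation state +3.
Δ = +3 − (+3) = 0, so no net redox change at C2.

0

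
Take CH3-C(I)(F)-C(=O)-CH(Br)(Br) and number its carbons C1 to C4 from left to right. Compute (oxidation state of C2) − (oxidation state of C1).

+5

C2: 2C, 1F, 1I → 0 + 1 + 1 = +2
C1: 1C, 3H → 0 − 3 = -3
Difference: +2 − (-3) = +5.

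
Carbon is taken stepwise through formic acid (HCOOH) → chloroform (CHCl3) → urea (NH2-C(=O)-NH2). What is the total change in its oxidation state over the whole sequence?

+2

Carbon oxidation states along the series — formic acid: +2, chloroform: +2, urea: +4.
Net change = +4 − (+2) = +2.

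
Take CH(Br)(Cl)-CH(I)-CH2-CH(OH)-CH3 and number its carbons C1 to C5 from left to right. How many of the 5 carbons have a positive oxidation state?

Count +1 for every bond to an atom more electronegative than carbon and −1 for every bond to one less electronegative; C–C bonds are 0. Tallying each carbon:
C1: 1C, 1H, 1Cl, 1Br → 0 − 1 + 1 + 1 = +1
C2: 2C, 1H, 1I → 0 − 1 + 1 = 0
C3: 2C, 2H → 0 − 2 = -2
C4: 2C, 1H, 1O → 0 − 1 + 1 = 0
C5: 1C, 3H → 0 − 3 = -3
1 carbon (C1) meets the condition.

1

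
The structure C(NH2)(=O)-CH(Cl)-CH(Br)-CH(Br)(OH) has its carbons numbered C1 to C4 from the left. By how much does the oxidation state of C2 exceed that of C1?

-3

C2: 2C, 1H, 1Cl → 0 − 1 + 1 = 0
C1: 1C, 2O, 1N → 0 + 2 + 1 = +3
Difference: 0 − (+3) = -3.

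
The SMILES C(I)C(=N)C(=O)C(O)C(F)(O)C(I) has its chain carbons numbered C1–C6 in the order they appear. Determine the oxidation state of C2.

+2

Count +1 for every bond to an atom more electronegative than carbon and −1 for every bond to one less electronegative; C–C bonds are 0.
C2 has one bond to C (0), one bond to C (0), a double bond to N (2×+1 = +2).
Oxidation state = 0 + 0 + 2 = +2.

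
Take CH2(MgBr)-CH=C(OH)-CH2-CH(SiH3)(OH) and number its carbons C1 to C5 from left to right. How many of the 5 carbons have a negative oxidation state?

Bonds to more-electronegative neighbours contribute +1 each, bonds to H or metals contribute −1 each, and C–C bonds contribute 0. Tallying each carbon:
C1: 1C, 2H, 1Mg → 0 − 2 − 1 = -3
C2: 3C, 1H → 0 − 1 = -1
C3: 3C, 1O → 0 + 1 = +1
C4: 2C, 2H → 0 − 2 = -2
C5: 1C, 1H, 1O, 1Si → 0 − 1 + 1 − 1 = -1
4 carbons (C1, C2, C4, C5) meet the condition.

4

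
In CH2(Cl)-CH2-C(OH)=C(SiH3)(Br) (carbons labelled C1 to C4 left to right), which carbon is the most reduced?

C2

Count +1 for every bond to an atom more electronegative than carbon and −1 for every bond to one less electronegative; C–C bonds are 0. Tallying each carbon:
C1: 1C, 2H, 1Cl → 0 − 2 + 1 = -1
C2: 2C, 2H → 0 − 2 = -2
C3: 3C, 1O → 0 + 1 = +1
C4: 2C, 1Br, 1Si → 0 + 1 − 1 = 0
The most reduced carbon is C2 at -2.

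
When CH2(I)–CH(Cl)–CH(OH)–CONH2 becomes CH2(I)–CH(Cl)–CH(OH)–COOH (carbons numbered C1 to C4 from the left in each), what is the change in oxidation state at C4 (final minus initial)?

Before: C4 has 1 bond to C, 2 bonds to O, 1 bond to N → oxidation state +3.
After: C4 has 1 bond to C, 3 bonds to O → oxidation state +3.
Δ = +3 − (+3) = 0, so no net redox change at C4.

0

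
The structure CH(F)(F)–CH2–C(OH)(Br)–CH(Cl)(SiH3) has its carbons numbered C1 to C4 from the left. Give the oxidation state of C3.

+2

Each bond to a more electronegative atom (O, N, halogen) counts +1, each bond to a less electronegative atom (H, metal, B, Si) counts −1, and each C–C bond counts 0.
C3 has one bond to C (0), one bond to C (0), one bond to O (+1), one bond to Br (+1).
Oxidation state = 0 + 0 + 1 + 1 = +2.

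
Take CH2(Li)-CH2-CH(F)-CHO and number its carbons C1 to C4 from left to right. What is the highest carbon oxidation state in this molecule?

Tallying each carbon's bonds:
C1: 1C, 2H, 1Li → 0 − 2 − 1 = -3
C2: 2C, 2H → 0 − 2 = -2
C3: 2C, 1H, 1F → 0 − 1 + 1 = 0
C4: 1C, 1H, 2O → 0 − 1 + 2 = +1
The highest value is +1.

+1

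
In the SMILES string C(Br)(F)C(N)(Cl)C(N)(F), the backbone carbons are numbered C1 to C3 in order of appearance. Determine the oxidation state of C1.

+1

C1 has one bond to C (0), one bond to Br (+1), one bond to H (-1), one bond to F (+1).
Oxidation state = 0 + 1 − 1 + 1 = +1.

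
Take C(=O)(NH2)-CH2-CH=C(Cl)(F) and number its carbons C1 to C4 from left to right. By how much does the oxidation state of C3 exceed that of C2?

C3: 3C, 1H → 0 − 1 = -1
C2: 2C, 2H → 0 − 2 = -2
Difference: -1 − (-2) = +1.

+1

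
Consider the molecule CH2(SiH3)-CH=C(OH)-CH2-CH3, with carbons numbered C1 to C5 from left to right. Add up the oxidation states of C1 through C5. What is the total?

-8

Count +1 for every bond to an atom more electronegative than carbon and −1 for every bond to one less electronegative; C–C bonds are 0. Tallying each carbon:
C1: 1C, 2H, 1Si → 0 − 2 − 1 = -3
C2: 3C, 1H → 0 − 1 = -1
C3: 3C, 1O → 0 + 1 = +1
C4: 2C, 2H → 0 − 2 = -2
C5: 1C, 3H → 0 − 3 = -3
Sum = -3 − 1 + 1 − 2 − 3 = -8.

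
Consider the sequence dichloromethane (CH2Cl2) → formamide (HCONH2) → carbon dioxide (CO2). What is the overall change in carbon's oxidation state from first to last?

Carbon oxidation states along the series — dichloromethane: 0, formamide: +2, carbon dioxide: +4.
Net change = +4 − (0) = +4.

+4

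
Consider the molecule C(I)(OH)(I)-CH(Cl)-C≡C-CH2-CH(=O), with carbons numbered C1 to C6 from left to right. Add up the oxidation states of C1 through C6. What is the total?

+2

Tallying each carbon's bonds:
C1: 1C, 1O, 2I → 0 + 1 + 2 = +3
C2: 2C, 1H, 1Cl → 0 − 1 + 1 = 0
C3: 4C → 0 = 0
C4: 4C → 0 = 0
C5: 2C, 2H → 0 − 2 = -2
C6: 1C, 1H, 2O → 0 − 1 + 2 = +1
Sum = +3 + 0 + 0 + 0 − 2 + 1 = +2.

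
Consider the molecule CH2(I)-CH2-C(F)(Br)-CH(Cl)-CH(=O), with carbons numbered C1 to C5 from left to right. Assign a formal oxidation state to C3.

Assign +1 per bond to O/N/halogen, −1 per bond to H or an electropositive element, and 0 per bond to carbon.
C3 has one bond to C (0), one bond to C (0), one bond to F (+1), one bond to Br (+1).
Oxidation state = 0 + 0 + 1 + 1 = +2.

+2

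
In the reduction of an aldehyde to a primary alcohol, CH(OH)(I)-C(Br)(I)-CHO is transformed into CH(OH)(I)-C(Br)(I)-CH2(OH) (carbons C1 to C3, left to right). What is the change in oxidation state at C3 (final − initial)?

Before: C3 has 1 bond to C, 1 bond to H, 2 bonds to O → oxidation state +1.
After: C3 has 1 bond to C, 2 bonds to H, 1 bond to O → oxidation state -1.
Δ = -1 − (+1) = -2, so this is a reduction at C3.

-2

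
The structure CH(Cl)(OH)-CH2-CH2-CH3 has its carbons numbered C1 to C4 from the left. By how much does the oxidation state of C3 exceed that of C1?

-3

C3: 2C, 2H → 0 − 2 = -2
C1: 1C, 1H, 1O, 1Cl → 0 − 1 + 1 + 1 = +1
Difference: -2 − (+1) = -3.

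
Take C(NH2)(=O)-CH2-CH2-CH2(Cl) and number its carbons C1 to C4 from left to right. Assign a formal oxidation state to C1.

+3

Each bond to a more electronegative atom (O, N, halogen) counts +1, each bond to a less electronegative atom (H, metal, B, Si) counts −1, and each C–C bond counts 0.
C1 has one bond to C (0), one bond to N (+1), a double bond to O (2×+1 = +2).
Oxidation state = 0 + 1 + 2 = +3.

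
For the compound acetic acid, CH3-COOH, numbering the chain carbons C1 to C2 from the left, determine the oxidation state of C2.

+3

Count +1 for every bond to an atom more electronegative than carbon and −1 for every bond to one less electronegative; C–C bonds are 0.
C2 has a double bond to O (2×+1 = +2), one bond to O (+1), one bond to C (0).
Oxidation state = +2 + 1 + 0 = +3.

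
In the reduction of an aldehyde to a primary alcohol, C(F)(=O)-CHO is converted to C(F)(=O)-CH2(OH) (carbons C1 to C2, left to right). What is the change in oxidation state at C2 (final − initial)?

Before: C2 has 1 bond to C, 1 bond to H, 2 bonds to O → oxidation state +1.
After: C2 has 1 bond to C, 2 bonds to H, 1 bond to O → oxidation state -1.
Δ = -1 − (+1) = -2, so this is a reduction at C2.

-2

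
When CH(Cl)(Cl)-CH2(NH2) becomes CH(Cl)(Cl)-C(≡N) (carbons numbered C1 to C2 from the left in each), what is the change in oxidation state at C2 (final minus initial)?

Before: C2 has 1 bond to C, 2 bonds to H, 1 bond to N → oxidation state -1.
After: C2 has 1 bond to C, 3 bonds to N → oxidation state +3.
Δ = +3 − (-1) = +4, so this is an oxidation at C2.

+4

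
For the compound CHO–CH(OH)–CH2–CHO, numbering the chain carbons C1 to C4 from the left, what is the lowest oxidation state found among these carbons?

Tallying each carbon's bonds:
C1: 1C, 1H, 2O → 0 − 1 + 2 = +1
C2: 2C, 1H, 1O → 0 − 1 + 1 = 0
C3: 2C, 2H → 0 − 2 = -2
C4: 1C, 1H, 2O → 0 − 1 + 2 = +1
The lowest value is -2.

-2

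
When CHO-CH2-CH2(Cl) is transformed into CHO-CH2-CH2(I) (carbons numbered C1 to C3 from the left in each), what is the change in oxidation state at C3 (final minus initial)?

0

Before: C3 has 1 bond to C, 2 bonds to H, 1 bond to Cl → oxidation state -1.
After: C3 has 1 bond to C, 2 bonds to H, 1 bond to I → oxidation state -1.
Δ = -1 − (-1) = 0, so no net redox change at C3.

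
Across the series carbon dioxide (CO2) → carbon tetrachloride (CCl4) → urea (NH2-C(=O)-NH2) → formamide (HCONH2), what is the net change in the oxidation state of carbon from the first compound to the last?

-2

Carbon oxidation states along the series — carbon dioxide: +4, carbon tetrachloride: +4, urea: +4, formamide: +2.
Net change = +2 − (+4) = -2.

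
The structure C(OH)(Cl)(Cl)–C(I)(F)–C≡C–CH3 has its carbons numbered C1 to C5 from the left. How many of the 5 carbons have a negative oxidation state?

1

Tallying each carbon's bonds:
C1: 1C, 1O, 2Cl → 0 + 1 + 2 = +3
C2: 2C, 1F, 1I → 0 + 1 + 1 = +2
C3: 4C → 0 = 0
C4: 4C → 0 = 0
C5: 1C, 3H → 0 − 3 = -3
1 carbon (C5) meets the condition.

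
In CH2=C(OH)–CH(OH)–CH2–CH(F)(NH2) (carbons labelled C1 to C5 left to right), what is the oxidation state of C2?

+1

C2 has a double bond to C (2×0 = 0), one bond to C (0), one bond to O (+1).
Oxidation state = 0 + 0 + 1 = +1.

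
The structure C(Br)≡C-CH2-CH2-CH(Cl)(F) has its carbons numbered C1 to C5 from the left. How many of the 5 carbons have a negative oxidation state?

Tallying each carbon's bonds:
C1: 3C, 1Br → 0 + 1 = +1
C2: 4C → 0 = 0
C3: 2C, 2H → 0 − 2 = -2
C4: 2C, 2H → 0 − 2 = -2
C5: 1C, 1H, 1F, 1Cl → 0 − 1 + 1 + 1 = +1
2 carbons (C3, C4) meet the condition.

2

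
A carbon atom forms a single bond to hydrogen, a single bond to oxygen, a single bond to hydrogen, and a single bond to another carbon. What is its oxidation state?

-1

The carbon has one bond to C (0), one bond to H (-1), one bond to H (-1), one bond to O (+1).
Oxidation state = 0 − 1 − 1 + 1 = -1.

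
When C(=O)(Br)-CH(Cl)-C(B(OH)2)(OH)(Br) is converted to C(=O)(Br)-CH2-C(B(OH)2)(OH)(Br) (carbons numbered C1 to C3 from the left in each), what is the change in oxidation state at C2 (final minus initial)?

Before: C2 has 2 bonds to C, 1 bond to H, 1 bond to Cl → oxidation state 0.
After: C2 has 2 bonds to C, 2 bonds to H → oxidation state -2.
Δ = -2 − (0) = -2, so this is a reduction at C2.

-2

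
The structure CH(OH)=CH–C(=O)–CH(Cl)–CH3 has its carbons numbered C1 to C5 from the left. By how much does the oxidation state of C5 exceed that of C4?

-3

C5: 1C, 3H → 0 − 3 = -3
C4: 2C, 1H, 1Cl → 0 − 1 + 1 = 0
Difference: -3 − (0) = -3.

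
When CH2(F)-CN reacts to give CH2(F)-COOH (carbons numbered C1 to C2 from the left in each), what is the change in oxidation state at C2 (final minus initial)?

Before: C2 has 1 bond to C, 3 bonds to N → oxidation state +3.
After: C2 has 1 bond to C, 3 bonds to O → oxidation state +3.
Δ = +3 − (+3) = 0, so no net redox change at C2.

0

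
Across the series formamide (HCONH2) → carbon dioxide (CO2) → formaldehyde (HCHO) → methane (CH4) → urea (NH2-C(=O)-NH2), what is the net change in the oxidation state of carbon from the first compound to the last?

Carbon oxidation states along the series — formamide: +2, carbon dioxide: +4, formaldehyde: 0, methane: -4, urea: +4.
Net change = +4 − (+2) = +2.

+2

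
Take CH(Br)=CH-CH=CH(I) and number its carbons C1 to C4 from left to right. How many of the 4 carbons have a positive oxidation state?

0

Tallying each carbon's bonds:
C1: 2C, 1H, 1Br → 0 − 1 + 1 = 0
C2: 3C, 1H → 0 − 1 = -1
C3: 3C, 1H → 0 − 1 = -1
C4: 2C, 1H, 1I → 0 − 1 + 1 = 0
0 carbons meet the condition.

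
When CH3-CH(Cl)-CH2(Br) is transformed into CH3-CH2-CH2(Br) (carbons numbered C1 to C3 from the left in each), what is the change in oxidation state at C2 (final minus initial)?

-2

Before: C2 has 2 bonds to C, 1 bond to H, 1 bond to Cl → oxidation state 0.
After: C2 has 2 bonds to C, 2 bonds to H → oxidation state -2.
Δ = -2 − (0) = -2, so this is a reduction at C2.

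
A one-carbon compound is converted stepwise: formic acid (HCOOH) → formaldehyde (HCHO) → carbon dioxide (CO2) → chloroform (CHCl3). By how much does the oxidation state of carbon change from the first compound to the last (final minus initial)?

0

Carbon oxidation states along the series — formic acid: +2, formaldehyde: 0, carbon dioxide: +4, chloroform: +2.
Net change = +2 − (+2) = 0.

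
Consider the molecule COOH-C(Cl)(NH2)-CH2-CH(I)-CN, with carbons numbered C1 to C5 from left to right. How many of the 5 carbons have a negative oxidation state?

1

Tallying each carbon's bonds:
C1: 1C, 3O → 0 + 3 = +3
C2: 2C, 1N, 1Cl → 0 + 1 + 1 = +2
C3: 2C, 2H → 0 − 2 = -2
C4: 2C, 1H, 1I → 0 − 1 + 1 = 0
C5: 1C, 3N → 0 + 3 = +3
1 carbon (C3) meets the condition.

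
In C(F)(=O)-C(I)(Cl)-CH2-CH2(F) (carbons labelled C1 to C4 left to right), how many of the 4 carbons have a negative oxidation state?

2

Tallying each carbon's bonds:
C1: 1C, 2O, 1F → 0 + 2 + 1 = +3
C2: 2C, 1Cl, 1I → 0 + 1 + 1 = +2
C3: 2C, 2H → 0 − 2 = -2
C4: 1C, 2H, 1F → 0 − 2 + 1 = -1
2 carbons (C3, C4) meet the condition.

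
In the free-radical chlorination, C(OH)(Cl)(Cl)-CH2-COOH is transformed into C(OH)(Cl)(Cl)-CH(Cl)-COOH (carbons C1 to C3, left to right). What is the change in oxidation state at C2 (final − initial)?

+2

Before: C2 has 2 bonds to C, 2 bonds to H → oxidation state -2.
After: C2 has 2 bonds to C, 1 bond to H, 1 bond to Cl → oxidation state 0.
Δ = 0 − (-2) = +2, so this is an oxidation at C2.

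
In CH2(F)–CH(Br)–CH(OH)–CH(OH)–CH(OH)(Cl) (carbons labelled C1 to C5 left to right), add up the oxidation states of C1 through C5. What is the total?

0

Tallying each carbon's bonds:
C1: 1C, 2H, 1F → 0 − 2 + 1 = -1
C2: 2C, 1H, 1Br → 0 − 1 + 1 = 0
C3: 2C, 1H, 1O → 0 − 1 + 1 = 0
C4: 2C, 1H, 1O → 0 − 1 + 1 = 0
C5: 1C, 1H, 1O, 1Cl → 0 − 1 + 1 + 1 = +1
Sum = -1 + 0 + 0 + 0 + 1 = 0.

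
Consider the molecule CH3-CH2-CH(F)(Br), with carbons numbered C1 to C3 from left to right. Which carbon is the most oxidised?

C3

Tallying each carbon's bonds:
C1: 1C, 3H → 0 − 3 = -3
C2: 2C, 2H → 0 − 2 = -2
C3: 1C, 1H, 1F, 1Br → 0 − 1 + 1 + 1 = +1
The most oxidised carbon is C3 at +1.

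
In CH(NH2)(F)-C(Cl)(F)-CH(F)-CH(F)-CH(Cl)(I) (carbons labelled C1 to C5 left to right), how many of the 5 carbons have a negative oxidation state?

Tallying each carbon's bonds:
C1: 1C, 1H, 1N, 1F → 0 − 1 + 1 + 1 = +1
C2: 2C, 1F, 1Cl → 0 + 1 + 1 = +2
C3: 2C, 1H, 1F → 0 − 1 + 1 = 0
C4: 2C, 1H, 1F → 0 − 1 + 1 = 0
C5: 1C, 1H, 1Cl, 1I → 0 − 1 + 1 + 1 = +1
0 carbons meet the condition.

0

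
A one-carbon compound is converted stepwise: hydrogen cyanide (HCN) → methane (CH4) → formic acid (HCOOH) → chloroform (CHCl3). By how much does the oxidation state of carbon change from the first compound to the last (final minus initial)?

Carbon oxidation states along the series — hydrogen cyanide: +2, methane: -4, formic acid: +2, chloroform: +2.
Net change = +2 − (+2) = 0.

0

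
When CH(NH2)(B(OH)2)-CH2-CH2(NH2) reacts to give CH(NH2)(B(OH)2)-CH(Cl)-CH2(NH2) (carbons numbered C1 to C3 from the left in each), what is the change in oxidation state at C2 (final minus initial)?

Before: C2 has 2 bonds to C, 2 bonds to H → oxidation state -2.
After: C2 has 2 bonds to C, 1 bond to H, 1 bond to Cl → oxidation state 0.
Δ = 0 − (-2) = +2, so this is an oxidation at C2.

+2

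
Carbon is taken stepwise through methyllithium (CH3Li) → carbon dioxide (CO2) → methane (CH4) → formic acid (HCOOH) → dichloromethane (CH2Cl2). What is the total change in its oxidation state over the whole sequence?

+4

Carbon oxidation states along the series — methyllithium: -4, carbon dioxide: +4, methane: -4, formic acid: +2, dichloromethane: 0.
Net change = 0 − (-4) = +4.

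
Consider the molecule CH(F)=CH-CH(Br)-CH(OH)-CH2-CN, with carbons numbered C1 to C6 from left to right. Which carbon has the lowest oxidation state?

C5

Tallying each carbon's bonds:
C1: 2C, 1H, 1F → 0 − 1 + 1 = 0
C2: 3C, 1H → 0 − 1 = -1
C3: 2C, 1H, 1Br → 0 − 1 + 1 = 0
C4: 2C, 1H, 1O → 0 − 1 + 1 = 0
C5: 2C, 2H → 0 − 2 = -2
C6: 1C, 3N → 0 + 3 = +3
The most reduced carbon is C5 at -2.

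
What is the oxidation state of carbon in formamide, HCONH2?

+2

Each bond to a more electronegative atom (O, N, halogen) counts +1, each bond to a less electronegative atom (H, metal, B, Si) counts −1, and each C–C bond counts 0.
The carbon has one bond to H (-1), a double bond to O (2×+1 = +2), one bond to N (+1).
Oxidation state = -1 + 2 + 1 = +2.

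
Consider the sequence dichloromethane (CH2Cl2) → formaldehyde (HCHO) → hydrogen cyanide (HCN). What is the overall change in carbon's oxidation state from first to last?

Carbon oxidation states along the series — dichloromethane: 0, formaldehyde: 0, hydrogen cyanide: +2.
Net change = +2 − (0) = +2.

+2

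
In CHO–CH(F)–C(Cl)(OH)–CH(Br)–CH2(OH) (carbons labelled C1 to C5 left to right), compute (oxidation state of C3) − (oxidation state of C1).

C3: 2C, 1O, 1Cl → 0 + 1 + 1 = +2
C1: 1C, 1H, 2O → 0 − 1 + 2 = +1
Difference: +2 − (+1) = +1.

+1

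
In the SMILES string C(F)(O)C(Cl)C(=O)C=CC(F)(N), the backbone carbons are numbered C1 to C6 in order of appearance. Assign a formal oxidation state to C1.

Assign +1 per bond to O/N/halogen, −1 per bond to H or an electropositive element, and 0 per bond to carbon.
C1 has one bond to C (0), one bond to F (+1), one bond to H (-1), one bond to O (+1).
Oxidation state = 0 + 1 − 1 + 1 = +1.

+1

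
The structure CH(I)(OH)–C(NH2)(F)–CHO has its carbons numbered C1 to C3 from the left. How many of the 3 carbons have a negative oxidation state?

Bonds to more-electronegative neighbours contribute +1 each, bonds to H or metals contribute −1 each, and C–C bonds contribute 0. Tallying each carbon:
C1: 1C, 1H, 1O, 1I → 0 − 1 + 1 + 1 = +1
C2: 2C, 1N, 1F → 0 + 1 + 1 = +2
C3: 1C, 1H, 2O → 0 − 1 + 2 = +1
0 carbons meet the condition.

0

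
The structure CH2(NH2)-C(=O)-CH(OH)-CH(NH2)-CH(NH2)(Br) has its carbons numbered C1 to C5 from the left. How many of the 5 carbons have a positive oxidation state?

2

Tallying each carbon's bonds:
C1: 1C, 2H, 1N → 0 − 2 + 1 = -1
C2: 2C, 2O → 0 + 2 = +2
C3: 2C, 1H, 1O → 0 − 1 + 1 = 0
C4: 2C, 1H, 1N → 0 − 1 + 1 = 0
C5: 1C, 1H, 1N, 1Br → 0 − 1 + 1 + 1 = +1
2 carbons (C2, C5) meet the condition.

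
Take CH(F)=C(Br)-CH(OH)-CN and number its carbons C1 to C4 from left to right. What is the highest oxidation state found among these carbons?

Tallying each carbon's bonds:
C1: 2C, 1H, 1F → 0 − 1 + 1 = 0
C2: 3C, 1Br → 0 + 1 = +1
C3: 2C, 1H, 1O → 0 − 1 + 1 = 0
C4: 1C, 3N → 0 + 3 = +3
The highest value is +3.

+3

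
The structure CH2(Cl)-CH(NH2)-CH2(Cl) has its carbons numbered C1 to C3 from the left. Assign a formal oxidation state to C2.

0

C2 has one bond to C (0), one bond to C (0), one bond to H (-1), one bond to N (+1).
Oxidation state = 0 + 0 − 1 + 1 = 0.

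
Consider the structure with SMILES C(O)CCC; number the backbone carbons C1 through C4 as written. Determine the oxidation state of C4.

-3

C4 has one bond to C (0), one bond to H (-1), one bond to H (-1), one bond to H (-1).
Oxidation state = 0 − 1 − 1 − 1 = -3.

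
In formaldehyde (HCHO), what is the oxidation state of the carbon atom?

The carbon has one bond to H (-1), one bond to H (-1), a double bond to O (2×+1 = +2).
Oxidation state = -1 − 1 + 2 = 0.

0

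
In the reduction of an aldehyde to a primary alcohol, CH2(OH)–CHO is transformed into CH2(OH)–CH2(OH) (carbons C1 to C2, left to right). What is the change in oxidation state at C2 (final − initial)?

-2

Before: C2 has 1 bond to C, 1 bond to H, 2 bonds to O → oxidation state +1.
After: C2 has 1 bond to C, 2 bonds to H, 1 bond to O → oxidation state -1.
Δ = -1 − (+1) = -2, so this is a reduction at C2.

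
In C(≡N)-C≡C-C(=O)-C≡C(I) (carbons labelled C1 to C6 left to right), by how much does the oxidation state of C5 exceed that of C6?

C5: 4C → 0 = 0
C6: 3C, 1I → 0 + 1 = +1
Difference: 0 − (+1) = -1.

-1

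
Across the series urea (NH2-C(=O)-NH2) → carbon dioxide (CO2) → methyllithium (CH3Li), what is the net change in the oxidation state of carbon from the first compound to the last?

-8

Carbon oxidation states along the series — urea: +4, carbon dioxide: +4, methyllithium: -4.
Net change = -4 − (+4) = -8.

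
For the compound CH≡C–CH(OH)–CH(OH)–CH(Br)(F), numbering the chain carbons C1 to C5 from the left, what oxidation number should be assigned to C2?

Bonds to more-electronegative neighbours contribute +1 each, bonds to H or metals contribute −1 each, and C–C bonds contribute 0.
C2 has a triple bond to C (3×0 = 0), one bond to C (0).
Oxidation state = 0 + 0 = 0.

0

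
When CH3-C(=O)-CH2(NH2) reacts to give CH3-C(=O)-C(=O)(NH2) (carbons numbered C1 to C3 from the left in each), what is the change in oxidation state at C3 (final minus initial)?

Before: C3 has 1 bond to C, 2 bonds to H, 1 bond to N → oxidation state -1.
After: C3 has 1 bond to C, 2 bonds to O, 1 bond to N → oxidation state +3.
Δ = +3 − (-1) = +4, so this is an oxidation at C3.

+4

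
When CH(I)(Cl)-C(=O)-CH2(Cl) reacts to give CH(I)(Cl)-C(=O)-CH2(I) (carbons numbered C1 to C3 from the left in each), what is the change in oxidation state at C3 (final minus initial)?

Before: C3 has 1 bond to C, 2 bonds to H, 1 bond to Cl → oxidation state -1.
After: C3 has 1 bond to C, 2 bonds to H, 1 bond to I → oxidation state -1.
Δ = -1 − (-1) = 0, so no net redox change at C3.

0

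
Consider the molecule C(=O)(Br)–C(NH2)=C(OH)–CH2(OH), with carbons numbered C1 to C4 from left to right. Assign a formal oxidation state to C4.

-1

C4 has one bond to C (0), one bond to H (-1), one bond to H (-1), one bond to O (+1).
Oxidation state = 0 − 1 − 1 + 1 = -1.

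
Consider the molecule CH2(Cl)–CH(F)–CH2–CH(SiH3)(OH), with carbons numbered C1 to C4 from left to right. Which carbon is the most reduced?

C3

Tallying each carbon's bonds:
C1: 1C, 2H, 1Cl → 0 − 2 + 1 = -1
C2: 2C, 1H, 1F → 0 − 1 + 1 = 0
C3: 2C, 2H → 0 − 2 = -2
C4: 1C, 1H, 1O, 1Si → 0 − 1 + 1 − 1 = -1
The most reduced carbon is C3 at -2.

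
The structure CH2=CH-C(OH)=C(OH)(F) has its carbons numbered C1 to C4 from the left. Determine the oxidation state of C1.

-2

C1 has a double bond to C (2×0 = 0), one bond to H (-1), one bond to H (-1).
Oxidation state = 0 − 1 − 1 = -2.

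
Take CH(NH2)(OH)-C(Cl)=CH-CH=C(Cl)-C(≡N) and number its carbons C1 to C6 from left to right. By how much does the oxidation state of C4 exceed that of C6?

-4

C4: 3C, 1H → 0 − 1 = -1
C6: 1C, 3N → 0 + 3 = +3
Difference: -1 − (+3) = -4.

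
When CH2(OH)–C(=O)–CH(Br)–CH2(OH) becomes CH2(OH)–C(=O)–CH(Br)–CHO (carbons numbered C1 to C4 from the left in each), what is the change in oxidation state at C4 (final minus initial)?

Before: C4 has 1 bond to C, 2 bonds to H, 1 bond to O → oxidation state -1.
After: C4 has 1 bond to C, 1 bond to H, 2 bonds to O → oxidation state +1.
Δ = +1 − (-1) = +2, so this is an oxidation at C4.

+2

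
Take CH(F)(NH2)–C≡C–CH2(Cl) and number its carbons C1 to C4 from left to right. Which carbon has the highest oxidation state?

Bonds to more-electronegative neighbours contribute +1 each, bonds to H or metals contribute −1 each, and C–C bonds contribute 0. Tallying each carbon:
C1: 1C, 1H, 1N, 1F → 0 − 1 + 1 + 1 = +1
C2: 4C → 0 = 0
C3: 4C → 0 = 0
C4: 1C, 2H, 1Cl → 0 − 2 + 1 = -1
The most oxidised carbon is C1 at +1.

C1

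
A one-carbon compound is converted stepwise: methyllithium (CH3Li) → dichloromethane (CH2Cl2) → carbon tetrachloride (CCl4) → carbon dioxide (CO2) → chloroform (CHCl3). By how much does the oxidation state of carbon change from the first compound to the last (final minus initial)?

+6

Carbon oxidation states along the series — methyllithium: -4, dichloromethane: 0, carbon tetrachloride: +4, carbon dioxide: +4, chloroform: +2.
Net change = +2 − (-4) = +6.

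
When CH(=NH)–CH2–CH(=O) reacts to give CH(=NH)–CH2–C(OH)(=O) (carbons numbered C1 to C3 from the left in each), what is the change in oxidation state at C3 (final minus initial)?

Before: C3 has 1 bond to C, 1 bond to H, 2 bonds to O → oxidation state +1.
After: C3 has 1 bond to C, 3 bonds to O → oxidation state +3.
Δ = +3 − (+1) = +2, so this is an oxidation at C3.

+2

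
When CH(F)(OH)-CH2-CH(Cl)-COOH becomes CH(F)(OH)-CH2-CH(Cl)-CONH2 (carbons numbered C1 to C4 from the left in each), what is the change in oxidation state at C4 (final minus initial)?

Before: C4 has 1 bond to C, 3 bonds to O → oxidation state +3.
After: C4 has 1 bond to C, 2 bonds to O, 1 bond to N → oxidation state +3.
Δ = +3 − (+3) = 0, so no net redox change at C4.

0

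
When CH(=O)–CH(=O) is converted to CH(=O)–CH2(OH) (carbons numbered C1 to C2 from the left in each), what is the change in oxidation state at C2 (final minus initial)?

Before: C2 has 1 bond to C, 1 bond to H, 2 bonds to O → oxidation state +1.
After: C2 has 1 bond to C, 2 bonds to H, 1 bond to O → oxidation state -1.
Δ = -1 − (+1) = -2, so this is a reduction at C2.

-2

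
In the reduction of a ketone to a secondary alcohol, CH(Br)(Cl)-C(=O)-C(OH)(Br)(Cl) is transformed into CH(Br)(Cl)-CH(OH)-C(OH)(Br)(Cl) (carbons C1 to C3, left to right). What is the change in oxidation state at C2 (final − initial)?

-2

Before: C2 has 2 bonds to C, 2 bonds to O → oxidation state +2.
After: C2 has 2 bonds to C, 1 bond to H, 1 bond to O → oxidation state 0.
Δ = 0 − (+2) = -2, so this is a reduction at C2.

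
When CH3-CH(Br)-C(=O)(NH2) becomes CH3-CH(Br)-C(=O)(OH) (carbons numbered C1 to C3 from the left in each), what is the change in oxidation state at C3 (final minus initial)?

Before: C3 has 1 bond to C, 2 bonds to O, 1 bond to N → oxidation state +3.
After: C3 has 1 bond to C, 3 bonds to O → oxidation state +3.
Δ = +3 − (+3) = 0, so no net redox change at C3.

0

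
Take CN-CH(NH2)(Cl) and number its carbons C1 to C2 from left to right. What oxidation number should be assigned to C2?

+1

Assign +1 per bond to O/N/halogen, −1 per bond to H or an electropositive element, and 0 per bond to carbon.
C2 has one bond to C (0), one bond to H (-1), one bond to N (+1), one bond to Cl (+1).
Oxidation state = 0 − 1 + 1 + 1 = +1.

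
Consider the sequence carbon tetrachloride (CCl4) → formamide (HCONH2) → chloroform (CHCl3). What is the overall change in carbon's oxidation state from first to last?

-2

Carbon oxidation states along the series — carbon tetrachloride: +4, formamide: +2, chloroform: +2.
Net change = +2 − (+4) = -2.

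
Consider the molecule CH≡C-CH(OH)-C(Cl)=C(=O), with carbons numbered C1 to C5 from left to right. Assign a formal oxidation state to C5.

+2

C5 has a double bond to C (2×0 = 0), a double bond to O (2×+1 = +2).
Oxidation state = 0 + 2 = +2.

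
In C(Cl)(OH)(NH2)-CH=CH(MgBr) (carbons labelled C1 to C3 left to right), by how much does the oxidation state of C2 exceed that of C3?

C2: 3C, 1H → 0 − 1 = -1
C3: 2C, 1H, 1Mg → 0 − 1 − 1 = -2
Difference: -1 − (-2) = +1.

+1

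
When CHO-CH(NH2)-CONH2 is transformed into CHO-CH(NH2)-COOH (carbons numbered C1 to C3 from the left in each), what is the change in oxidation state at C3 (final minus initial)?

Before: C3 has 1 bond to C, 2 bonds to O, 1 bond to N → oxidation state +3.
After: C3 has 1 bond to C, 3 bonds to O → oxidation state +3.
Δ = +3 − (+3) = 0, so no net redox change at C3.

0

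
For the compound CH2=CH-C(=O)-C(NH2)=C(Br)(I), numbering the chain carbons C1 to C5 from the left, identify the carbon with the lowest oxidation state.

Tallying each carbon's bonds:
C1: 2C, 2H → 0 − 2 = -2
C2: 3C, 1H → 0 − 1 = -1
C3: 2C, 2O → 0 + 2 = +2
C4: 3C, 1N → 0 + 1 = +1
C5: 2C, 1Br, 1I → 0 + 1 + 1 = +2
The most reduced carbon is C1 at -2.

C1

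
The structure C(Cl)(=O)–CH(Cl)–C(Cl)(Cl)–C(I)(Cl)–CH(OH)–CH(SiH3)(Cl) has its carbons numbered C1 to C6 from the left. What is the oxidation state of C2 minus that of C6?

+1

C2: 2C, 1H, 1Cl → 0 − 1 + 1 = 0
C6: 1C, 1H, 1Cl, 1Si → 0 − 1 + 1 − 1 = -1
Difference: 0 − (-1) = +1.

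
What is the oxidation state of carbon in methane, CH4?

-4

The carbon has one bond to H (-1), one bond to H (-1), one bond to H (-1), one bond to H (-1).
Oxidation state = -1 − 1 − 1 − 1 = -4.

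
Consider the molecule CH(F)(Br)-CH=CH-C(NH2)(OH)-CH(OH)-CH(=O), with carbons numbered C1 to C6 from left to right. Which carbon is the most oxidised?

C4

Tallying each carbon's bonds:
C1: 1C, 1H, 1F, 1Br → 0 − 1 + 1 + 1 = +1
C2: 3C, 1H → 0 − 1 = -1
C3: 3C, 1H → 0 − 1 = -1
C4: 2C, 1O, 1N → 0 + 1 + 1 = +2
C5: 2C, 1H, 1O → 0 − 1 + 1 = 0
C6: 1C, 1H, 2O → 0 − 1 + 2 = +1
The most oxidised carbon is C4 at +2.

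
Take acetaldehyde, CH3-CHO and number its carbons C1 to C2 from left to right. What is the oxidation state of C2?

+1

Assign +1 per bond to O/N/halogen, −1 per bond to H or an electropositive element, and 0 per bond to carbon.
C2 has one bond to H (-1), a double bond to O (2×+1 = +2), one bond to C (0).
Oxidation state = -1 + 2 + 0 = +1.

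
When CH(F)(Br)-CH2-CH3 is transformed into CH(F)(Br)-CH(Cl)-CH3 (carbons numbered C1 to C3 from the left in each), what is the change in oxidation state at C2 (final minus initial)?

Before: C2 has 2 bonds to C, 2 bonds to H → oxidation state -2.
After: C2 has 2 bonds to C, 1 bond to H, 1 bond to Cl → oxidation state 0.
Δ = 0 − (-2) = +2, so this is an oxidation at C2.

+2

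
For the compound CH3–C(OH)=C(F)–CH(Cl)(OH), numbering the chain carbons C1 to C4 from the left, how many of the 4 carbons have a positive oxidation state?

Tallying each carbon's bonds:
C1: 1C, 3H → 0 − 3 = -3
C2: 3C, 1O → 0 + 1 = +1
C3: 3C, 1F → 0 + 1 = +1
C4: 1C, 1H, 1O, 1Cl → 0 − 1 + 1 + 1 = +1
3 carbons (C2, C3, C4) meet the condition.

3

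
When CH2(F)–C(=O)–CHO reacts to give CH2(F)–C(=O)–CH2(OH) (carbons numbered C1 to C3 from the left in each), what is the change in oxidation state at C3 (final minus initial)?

-2

Before: C3 has 1 bond to C, 1 bond to H, 2 bonds to O → oxidation state +1.
After: C3 has 1 bond to C, 2 bonds to H, 1 bond to O → oxidation state -1.
Δ = -1 − (+1) = -2, so this is a reduction at C3.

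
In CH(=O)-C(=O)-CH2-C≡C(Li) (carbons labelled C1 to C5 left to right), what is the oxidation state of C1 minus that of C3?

C1: 1C, 1H, 2O → 0 − 1 + 2 = +1
C3: 2C, 2H → 0 − 2 = -2
Difference: +1 − (-2) = +3.

+3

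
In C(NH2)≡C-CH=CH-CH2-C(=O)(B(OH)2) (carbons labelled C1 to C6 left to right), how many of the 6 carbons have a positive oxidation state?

2

Tallying each carbon's bonds:
C1: 3C, 1N → 0 + 1 = +1
C2: 4C → 0 = 0
C3: 3C, 1H → 0 − 1 = -1
C4: 3C, 1H → 0 − 1 = -1
C5: 2C, 2H → 0 − 2 = -2
C6: 1C, 2O, 1B → 0 + 2 − 1 = +1
2 carbons (C1, C6) meet the condition.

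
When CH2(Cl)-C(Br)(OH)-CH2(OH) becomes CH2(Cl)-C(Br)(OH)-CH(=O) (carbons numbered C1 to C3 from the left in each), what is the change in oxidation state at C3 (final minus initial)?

+2

Before: C3 has 1 bond to C, 2 bonds to H, 1 bond to O → oxidation state -1.
After: C3 has 1 bond to C, 1 bond to H, 2 bonds to O → oxidation state +1.
Δ = +1 − (-1) = +2, so this is an oxidation at C3.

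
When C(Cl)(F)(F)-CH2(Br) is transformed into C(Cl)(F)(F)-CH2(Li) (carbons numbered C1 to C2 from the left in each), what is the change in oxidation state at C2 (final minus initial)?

-2

Before: C2 has 1 bond to C, 2 bonds to H, 1 bond to Br → oxidation state -1.
After: C2 has 1 bond to C, 2 bonds to H, 1 bond to Li → oxidation state -3.
Δ = -3 − (-1) = -2, so this is a reduction at C2.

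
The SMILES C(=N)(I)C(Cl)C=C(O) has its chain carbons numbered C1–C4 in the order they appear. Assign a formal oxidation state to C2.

C2 has one bond to C (0), one bond to C (0), one bond to H (-1), one bond to Cl (+1).
Oxidation state = 0 + 0 − 1 + 1 = 0.

0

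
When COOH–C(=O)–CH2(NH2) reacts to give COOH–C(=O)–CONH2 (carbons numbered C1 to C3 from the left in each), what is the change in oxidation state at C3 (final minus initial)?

+4

Before: C3 has 1 bond to C, 2 bonds to H, 1 bond to N → oxidation state -1.
After: C3 has 1 bond to C, 2 bonds to O, 1 bond to N → oxidation state +3.
Δ = +3 − (-1) = +4, so this is an oxidation at C3.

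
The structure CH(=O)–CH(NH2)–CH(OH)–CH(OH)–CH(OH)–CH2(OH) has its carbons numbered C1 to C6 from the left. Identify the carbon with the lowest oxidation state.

Assign +1 per bond to O/N/halogen, −1 per bond to H or an electropositive element, and 0 per bond to carbon. Tallying each carbon:
C1: 1C, 1H, 2O → 0 − 1 + 2 = +1
C2: 2C, 1H, 1N → 0 − 1 + 1 = 0
C3: 2C, 1H, 1O → 0 − 1 + 1 = 0
C4: 2C, 1H, 1O → 0 − 1 + 1 = 0
C5: 2C, 1H, 1O → 0 − 1 + 1 = 0
C6: 1C, 2H, 1O → 0 − 2 + 1 = -1
The most reduced carbon is C6 at -1.

C6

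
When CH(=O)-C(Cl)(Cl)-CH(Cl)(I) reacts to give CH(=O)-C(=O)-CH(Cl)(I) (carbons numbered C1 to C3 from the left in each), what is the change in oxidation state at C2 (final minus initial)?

0

Before: C2 has 2 bonds to C, 2 bonds to Cl → oxidation state +2.
After: C2 has 2 bonds to C, 2 bonds to O → oxidation state +2.
Δ = +2 − (+2) = 0, so no net redox change at C2.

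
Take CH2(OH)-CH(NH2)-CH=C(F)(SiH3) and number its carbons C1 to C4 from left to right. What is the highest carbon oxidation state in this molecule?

Tallying each carbon's bonds:
C1: 1C, 2H, 1O → 0 − 2 + 1 = -1
C2: 2C, 1H, 1N → 0 − 1 + 1 = 0
C3: 3C, 1H → 0 − 1 = -1
C4: 2C, 1F, 1Si → 0 + 1 − 1 = 0
The highest value is 0.

0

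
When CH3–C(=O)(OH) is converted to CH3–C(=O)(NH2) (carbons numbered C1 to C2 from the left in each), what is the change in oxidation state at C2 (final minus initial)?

Before: C2 has 1 bond to C, 3 bonds to O → oxidation state +3.
After: C2 has 1 bond to C, 2 bonds to O, 1 bond to N → oxidation state +3.
Δ = +3 − (+3) = 0, so no net redox change at C2.

0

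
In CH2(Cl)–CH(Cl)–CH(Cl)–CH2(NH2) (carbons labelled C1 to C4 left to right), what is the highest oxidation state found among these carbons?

0

Bonds to more-electronegative neighbours contribute +1 each, bonds to H or metals contribute −1 each, and C–C bonds contribute 0. Tallying each carbon:
C1: 1C, 2H, 1Cl → 0 − 2 + 1 = -1
C2: 2C, 1H, 1Cl → 0 − 1 + 1 = 0
C3: 2C, 1H, 1Cl → 0 − 1 + 1 = 0
C4: 1C, 2H, 1N → 0 − 2 + 1 = -1
The highest value is 0.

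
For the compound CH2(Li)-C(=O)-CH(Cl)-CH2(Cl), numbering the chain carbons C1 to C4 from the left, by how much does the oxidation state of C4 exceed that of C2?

C4: 1C, 2H, 1Cl → 0 − 2 + 1 = -1
C2: 2C, 2O → 0 + 2 = +2
Difference: -1 − (+2) = -3.

-3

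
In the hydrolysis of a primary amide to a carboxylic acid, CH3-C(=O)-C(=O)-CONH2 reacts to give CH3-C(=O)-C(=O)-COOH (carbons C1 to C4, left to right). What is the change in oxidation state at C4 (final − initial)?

Before: C4 has 1 bond to C, 2 bonds to O, 1 bond to N → oxidation state +3.
After: C4 has 1 bond to C, 3 bonds to O → oxidation state +3.
Δ = +3 − (+3) = 0, so no net redox change at C4.

0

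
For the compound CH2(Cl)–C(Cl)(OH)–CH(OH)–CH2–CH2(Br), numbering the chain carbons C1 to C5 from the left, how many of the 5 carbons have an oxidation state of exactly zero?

Bonds to more-electronegative neighbours contribute +1 each, bonds to H or metals contribute −1 each, and C–C bonds contribute 0. Tallying each carbon:
C1: 1C, 2H, 1Cl → 0 − 2 + 1 = -1
C2: 2C, 1O, 1Cl → 0 + 1 + 1 = +2
C3: 2C, 1H, 1O → 0 − 1 + 1 = 0
C4: 2C, 2H → 0 − 2 = -2
C5: 1C, 2H, 1Br → 0 − 2 + 1 = -1
1 carbon (C3) meets the condition.

1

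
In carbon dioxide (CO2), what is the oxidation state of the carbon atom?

+4

Each bond to a more electronegative atom (O, N, halogen) counts +1, each bond to a less electronegative atom (H, metal, B, Si) counts −1, and each C–C bond counts 0.
The carbon has a double bond to O (2×+1 = +2), a double bond to O (2×+1 = +2).
Oxidation state = +2 + 2 = +4.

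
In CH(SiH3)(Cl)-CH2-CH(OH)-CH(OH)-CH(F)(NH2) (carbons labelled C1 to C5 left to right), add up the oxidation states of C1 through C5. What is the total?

-2

Tallying each carbon's bonds:
C1: 1C, 1H, 1Cl, 1Si → 0 − 1 + 1 − 1 = -1
C2: 2C, 2H → 0 − 2 = -2
C3: 2C, 1H, 1O → 0 − 1 + 1 = 0
C4: 2C, 1H, 1O → 0 − 1 + 1 = 0
C5: 1C, 1H, 1N, 1F → 0 − 1 + 1 + 1 = +1
Sum = -1 − 2 + 0 + 0 + 1 = -2.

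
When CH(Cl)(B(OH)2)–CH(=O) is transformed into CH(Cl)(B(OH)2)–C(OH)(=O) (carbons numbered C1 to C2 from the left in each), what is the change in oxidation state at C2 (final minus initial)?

+2

Before: C2 has 1 bond to C, 1 bond to H, 2 bonds to O → oxidation state +1.
After: C2 has 1 bond to C, 3 bonds to O → oxidation state +3.
Δ = +3 − (+1) = +2, so this is an oxidation at C2.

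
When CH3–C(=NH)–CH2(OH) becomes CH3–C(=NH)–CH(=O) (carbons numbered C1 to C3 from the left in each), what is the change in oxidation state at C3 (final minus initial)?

Before: C3 has 1 bond to C, 2 bonds to H, 1 bond to O → oxidation state -1.
After: C3 has 1 bond to C, 1 bond to H, 2 bonds to O → oxidation state +1.
Δ = +1 − (-1) = +2, so this is an oxidation at C3.

+2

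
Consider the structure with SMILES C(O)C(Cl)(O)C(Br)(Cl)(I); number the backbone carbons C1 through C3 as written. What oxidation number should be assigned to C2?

+2

Bonds to more-electronegative neighbours contribute +1 each, bonds to H or metals contribute −1 each, and C–C bonds contribute 0.
C2 has one bond to C (0), one bond to C (0), one bond to Cl (+1), one bond to O (+1).
Oxidation state = 0 + 0 + 1 + 1 = +2.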